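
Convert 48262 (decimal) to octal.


Divide by 8 repeatedly:
48262 ÷ 8 = 6032 remainder 6
6032 ÷ 8 = 754 remainder 0
754 ÷ 8 = 94 remainder 2
94 ÷ 8 = 11 remainder 6
11 ÷ 8 = 1 remainder 3
1 ÷ 8 = 0 remainder 1
Reading remainders bottom-up:
= 0o136206


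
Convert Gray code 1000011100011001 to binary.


Gray code: 1000011100011001
MSB stays the same: 1
Each subsequent bit = prev_binary XOR current_gray:
  B[1] = 1 XOR 0 = 1
  B[2] = 1 XOR 0 = 1
  B[3] = 1 XOR 0 = 1
  B[4] = 1 XOR 0 = 1
  B[5] = 1 XOR 1 = 0
  B[6] = 0 XOR 1 = 1
  B[7] = 1 XOR 1 = 0
  B[8] = 0 XOR 0 = 0
  B[9] = 0 XOR 0 = 0
  B[10] = 0 XOR 0 = 0
  B[11] = 0 XOR 1 = 1
  B[12] = 1 XOR 1 = 0
  B[13] = 0 XOR 0 = 0
  B[14] = 0 XOR 0 = 0
  B[15] = 0 XOR 1 = 1
= 1111101000010001 (64017 decimal)


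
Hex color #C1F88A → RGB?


Hex: #C1F88A
R = C1₁₆ = 193
G = F8₁₆ = 248
B = 8A₁₆ = 138
= RGB(193, 248, 138)


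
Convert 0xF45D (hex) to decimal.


Positional values:
Position 0: D × 16^0 = 13 × 1 = 13
Position 1: 5 × 16^1 = 5 × 16 = 80
Position 2: 4 × 16^2 = 4 × 256 = 1024
Position 3: F × 16^3 = 15 × 4096 = 61440
Sum = 13 + 80 + 1024 + 61440
= 62557


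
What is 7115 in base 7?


Divide by 7 repeatedly:
7115 ÷ 7 = 1016 remainder 3
1016 ÷ 7 = 145 remainder 1
145 ÷ 7 = 20 remainder 5
20 ÷ 7 = 2 remainder 6
2 ÷ 7 = 0 remainder 2
Reading remainders bottom-up:
= 26513


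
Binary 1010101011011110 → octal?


Group into 3-bit groups: 001010101011011110
  001 = 1
  010 = 2
  101 = 5
  011 = 3
  011 = 3
  110 = 6
= 0o125336


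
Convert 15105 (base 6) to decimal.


Positional values (base 6):
  5 × 6^0 = 5 × 1 = 5
  0 × 6^1 = 0 × 6 = 0
  1 × 6^2 = 1 × 36 = 36
  5 × 6^3 = 5 × 216 = 1080
  1 × 6^4 = 1 × 1296 = 1296
Sum = 5 + 0 + 36 + 1080 + 1296
= 2417


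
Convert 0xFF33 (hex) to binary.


Each hex digit → 4 binary bits:
  F = 1111
  F = 1111
  3 = 0011
  3 = 0011
Concatenate: 1111 1111 0011 0011
= 1111111100110011


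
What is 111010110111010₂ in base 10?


Positional values:
Bit 1: 1 × 2^1 = 2
Bit 3: 1 × 2^3 = 8
Bit 4: 1 × 2^4 = 16
Bit 5: 1 × 2^5 = 32
Bit 7: 1 × 2^7 = 128
Bit 8: 1 × 2^8 = 256
Bit 10: 1 × 2^10 = 1024
Bit 12: 1 × 2^12 = 4096
Bit 13: 1 × 2^13 = 8192
Bit 14: 1 × 2^14 = 16384
Sum = 2 + 8 + 16 + 32 + 128 + 256 + 1024 + 4096 + 8192 + 16384
= 30138


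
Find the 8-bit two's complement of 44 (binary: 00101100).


Original: 00101100
Step 1 - Invert all bits: 11010011
Step 2 - Add 1: 11010011 + 1
= 11010100 (represents -44)


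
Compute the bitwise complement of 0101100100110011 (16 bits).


Original: 0101100100110011
Invert all bits:
  bit 0: 0 → 1
  bit 1: 1 → 0
  bit 2: 0 → 1
  bit 3: 1 → 0
  bit 4: 1 → 0
  bit 5: 0 → 1
  bit 6: 0 → 1
  bit 7: 1 → 0
  bit 8: 0 → 1
  bit 9: 0 → 1
  bit 10: 1 → 0
  bit 11: 1 → 0
  bit 12: 0 → 1
  bit 13: 0 → 1
  bit 14: 1 → 0
  bit 15: 1 → 0
= 1010011011001100


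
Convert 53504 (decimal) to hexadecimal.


Divide by 16 repeatedly:
53504 ÷ 16 = 3344 remainder 0 (0)
3344 ÷ 16 = 209 remainder 0 (0)
209 ÷ 16 = 13 remainder 1 (1)
13 ÷ 16 = 0 remainder 13 (D)
Reading remainders bottom-up:
= 0xD100


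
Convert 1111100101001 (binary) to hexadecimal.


Group into 4-bit nibbles: 0001111100101001
  0001 = 1
  1111 = F
  0010 = 2
  1001 = 9
= 0x1F29


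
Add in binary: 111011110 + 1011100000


Align and add column by column (LSB to MSB, carry propagating):
  00111011110
+ 01011100000
  -----------
  col 0: 0 + 0 + 0 (carry in) = 0 → bit 0, carry out 0
  col 1: 1 + 0 + 0 (carry in) = 1 → bit 1, carry out 0
  col 2: 1 + 0 + 0 (carry in) = 1 → bit 1, carry out 0
  col 3: 1 + 0 + 0 (carry in) = 1 → bit 1, carry out 0
  col 4: 1 + 0 + 0 (carry in) = 1 → bit 1, carry out 0
  col 5: 0 + 1 + 0 (carry in) = 1 → bit 1, carry out 0
  col 6: 1 + 1 + 0 (carry in) = 2 → bit 0, carry out 1
  col 7: 1 + 1 + 1 (carry in) = 3 → bit 1, carry out 1
  col 8: 1 + 0 + 1 (carry in) = 2 → bit 0, carry out 1
  col 9: 0 + 1 + 1 (carry in) = 2 → bit 0, carry out 1
  col 10: 0 + 0 + 1 (carry in) = 1 → bit 1, carry out 0
Reading bits MSB→LSB: 10010111110
Strip leading zeros: 10010111110
= 10010111110


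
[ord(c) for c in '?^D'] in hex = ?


String: '?^D'  (3 characters)
Per-character ASCII lookup:
  '?': special character: '?' = 63 → 0x3F
  '^': special character: '^' = 94 → 0x5E
  'D': uppercase starts at 65: 'D' = 65 + 3 = 68 → 0x44
= 0x3F 0x5E 0x44


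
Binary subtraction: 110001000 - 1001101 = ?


Align and subtract column by column (LSB to MSB, borrowing when needed):
  110001000
- 001001101
  ---------
  col 0: (0 - 0 borrow-in) - 1 → borrow from next column: (0+2) - 1 = 1, borrow out 1
  col 1: (0 - 1 borrow-in) - 0 → borrow from next column: (-1+2) - 0 = 1, borrow out 1
  col 2: (0 - 1 borrow-in) - 1 → borrow from next column: (-1+2) - 1 = 0, borrow out 1
  col 3: (1 - 1 borrow-in) - 1 → borrow from next column: (0+2) - 1 = 1, borrow out 1
  col 4: (0 - 1 borrow-in) - 0 → borrow from next column: (-1+2) - 0 = 1, borrow out 1
  col 5: (0 - 1 borrow-in) - 0 → borrow from next column: (-1+2) - 0 = 1, borrow out 1
  col 6: (0 - 1 borrow-in) - 1 → borrow from next column: (-1+2) - 1 = 0, borrow out 1
  col 7: (1 - 1 borrow-in) - 0 → 0 - 0 = 0, borrow out 0
  col 8: (1 - 0 borrow-in) - 0 → 1 - 0 = 1, borrow out 0
Reading bits MSB→LSB: 100111011
Strip leading zeros: 100111011
= 100111011


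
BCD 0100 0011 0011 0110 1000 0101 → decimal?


Each 4-bit group → digit:
  0100 → 4
  0011 → 3
  0011 → 3
  0110 → 6
  1000 → 8
  0101 → 5
= 433685


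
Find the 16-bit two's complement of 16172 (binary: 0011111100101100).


Original: 0011111100101100
Step 1 - Invert all bits: 1100000011010011
Step 2 - Add 1: 1100000011010011 + 1
= 1100000011010100 (represents -16172)


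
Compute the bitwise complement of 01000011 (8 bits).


Original: 01000011
Invert all bits:
  bit 0: 0 → 1
  bit 1: 1 → 0
  bit 2: 0 → 1
  bit 3: 0 → 1
  bit 4: 0 → 1
  bit 5: 0 → 1
  bit 6: 1 → 0
  bit 7: 1 → 0
= 10111100


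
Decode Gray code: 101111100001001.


Gray code: 101111100001001
MSB stays the same: 1
Each subsequent bit = prev_binary XOR current_gray:
  B[1] = 1 XOR 0 = 1
  B[2] = 1 XOR 1 = 0
  B[3] = 0 XOR 1 = 1
  B[4] = 1 XOR 1 = 0
  B[5] = 0 XOR 1 = 1
  B[6] = 1 XOR 1 = 0
  B[7] = 0 XOR 0 = 0
  B[8] = 0 XOR 0 = 0
  B[9] = 0 XOR 0 = 0
  B[10] = 0 XOR 0 = 0
  B[11] = 0 XOR 1 = 1
  B[12] = 1 XOR 0 = 1
  B[13] = 1 XOR 0 = 1
  B[14] = 1 XOR 1 = 0
= 110101000001110 (27150 decimal)


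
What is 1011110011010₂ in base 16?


Group into 4-bit nibbles: 0001011110011010
  0001 = 1
  0111 = 7
  1001 = 9
  1010 = A
= 0x179A


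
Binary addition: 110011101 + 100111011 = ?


Align and add column by column (LSB to MSB, carry propagating):
  0110011101
+ 0100111011
  ----------
  col 0: 1 + 1 + 0 (carry in) = 2 → bit 0, carry out 1
  col 1: 0 + 1 + 1 (carry in) = 2 → bit 0, carry out 1
  col 2: 1 + 0 + 1 (carry in) = 2 → bit 0, carry out 1
  col 3: 1 + 1 + 1 (carry in) = 3 → bit 1, carry out 1
  col 4: 1 + 1 + 1 (carry in) = 3 → bit 1, carry out 1
  col 5: 0 + 1 + 1 (carry in) = 2 → bit 0, carry out 1
  col 6: 0 + 0 + 1 (carry in) = 1 → bit 1, carry out 0
  col 7: 1 + 0 + 0 (carry in) = 1 → bit 1, carry out 0
  col 8: 1 + 1 + 0 (carry in) = 2 → bit 0, carry out 1
  col 9: 0 + 0 + 1 (carry in) = 1 → bit 1, carry out 0
Reading bits MSB→LSB: 1011011000
Strip leading zeros: 1011011000
= 1011011000


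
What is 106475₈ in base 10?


Positional values:
Position 0: 5 × 8^0 = 5
Position 1: 7 × 8^1 = 56
Position 2: 4 × 8^2 = 256
Position 3: 6 × 8^3 = 3072
Position 4: 0 × 8^4 = 0
Position 5: 1 × 8^5 = 32768
Sum = 5 + 56 + 256 + 3072 + 0 + 32768
= 36157


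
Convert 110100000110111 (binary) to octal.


Group into 3-bit groups: 110100000110111
  110 = 6
  100 = 4
  000 = 0
  110 = 6
  111 = 7
= 0o64067


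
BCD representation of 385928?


Each digit → 4-bit binary:
  3 → 0011
  8 → 1000
  5 → 0101
  9 → 1001
  2 → 0010
  8 → 1000
= 0011 1000 0101 1001 0010 1000


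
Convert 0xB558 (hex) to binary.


Each hex digit → 4 binary bits:
  B = 1011
  5 = 0101
  5 = 0101
  8 = 1000
Concatenate: 1011 0101 0101 1000
= 1011010101011000


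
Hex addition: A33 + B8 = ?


Align and add column by column (LSB to MSB, each column mod 16 with carry):
  0A33
+ 00B8
  ----
  col 0: 3(3) + 8(8) + 0 (carry in) = 11 → B(11), carry out 0
  col 1: 3(3) + B(11) + 0 (carry in) = 14 → E(14), carry out 0
  col 2: A(10) + 0(0) + 0 (carry in) = 10 → A(10), carry out 0
  col 3: 0(0) + 0(0) + 0 (carry in) = 0 → 0(0), carry out 0
Reading digits MSB→LSB: 0AEB
Strip leading zeros: AEB
= 0xAEB


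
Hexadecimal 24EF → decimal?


Positional values:
Position 0: F × 16^0 = 15 × 1 = 15
Position 1: E × 16^1 = 14 × 16 = 224
Position 2: 4 × 16^2 = 4 × 256 = 1024
Position 3: 2 × 16^3 = 2 × 4096 = 8192
Sum = 15 + 224 + 1024 + 8192
= 9455


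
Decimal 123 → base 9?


Divide by 9 repeatedly:
123 ÷ 9 = 13 remainder 6
13 ÷ 9 = 1 remainder 4
1 ÷ 9 = 0 remainder 1
Reading remainders bottom-up:
= 146


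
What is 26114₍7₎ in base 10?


Positional values (base 7):
  4 × 7^0 = 4 × 1 = 4
  1 × 7^1 = 1 × 7 = 7
  1 × 7^2 = 1 × 49 = 49
  6 × 7^3 = 6 × 343 = 2058
  2 × 7^4 = 2 × 2401 = 4802
Sum = 4 + 7 + 49 + 2058 + 4802
= 6920


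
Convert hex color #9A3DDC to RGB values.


Hex: #9A3DDC
R = 9A₁₆ = 154
G = 3D₁₆ = 61
B = DC₁₆ = 220
= RGB(154, 61, 220)


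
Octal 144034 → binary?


Each octal digit → 3 binary bits:
  1 = 001
  4 = 100
  4 = 100
  0 = 000
  3 = 011
  4 = 100
Concatenate: 001 100 100 000 011 100
= 001100100000011100


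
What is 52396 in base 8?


Divide by 8 repeatedly:
52396 ÷ 8 = 6549 remainder 4
6549 ÷ 8 = 818 remainder 5
818 ÷ 8 = 102 remainder 2
102 ÷ 8 = 12 remainder 6
12 ÷ 8 = 1 remainder 4
1 ÷ 8 = 0 remainder 1
Reading remainders bottom-up:
= 0o146254


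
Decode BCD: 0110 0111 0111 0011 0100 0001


Each 4-bit group → digit:
  0110 → 6
  0111 → 7
  0111 → 7
  0011 → 3
  0100 → 4
  0001 → 1
= 677341


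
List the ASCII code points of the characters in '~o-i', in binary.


String: '~o-i'  (4 characters)
Per-character ASCII lookup:
  '~': special character: '~' = 126 → 1111110
  'o': lowercase starts at 97: 'o' = 97 + 14 = 111 → 1101111
  '-': special character: '-' = 45 → 101101
  'i': lowercase starts at 97: 'i' = 97 + 8 = 105 → 1101001
= 1111110 1101111 101101 1101001


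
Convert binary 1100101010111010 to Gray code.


Binary: 1100101010111010
Gray code: G = B XOR (B >> 1)
B >> 1 = 0110010101011101
1100101010111010 XOR 0110010101011101:
  1 XOR 0 = 1
  1 XOR 1 = 0
  0 XOR 1 = 1
  0 XOR 0 = 0
  1 XOR 0 = 1
  0 XOR 1 = 1
  1 XOR 0 = 1
  0 XOR 1 = 1
  1 XOR 0 = 1
  0 XOR 1 = 1
  1 XOR 0 = 1
  1 XOR 1 = 0
  1 XOR 1 = 0
  0 XOR 1 = 1
  1 XOR 0 = 1
  0 XOR 1 = 1
= 1010111111100111


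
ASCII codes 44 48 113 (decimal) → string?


Codes (decimal): 44 48 113
Per-code ASCII lookup:
  44  (special character) → ','
  48  (range 48-57: digits, 48 - 48 = 0) → '0'
  113  (range 97-122: lowercase, 113 - 97 = 16) → 'q'
= ',0q'


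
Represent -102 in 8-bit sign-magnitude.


Sign bit: 1 (negative)
Magnitude: 102 = 1100110
= 11100110


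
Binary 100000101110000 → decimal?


Positional values:
Bit 4: 1 × 2^4 = 16
Bit 5: 1 × 2^5 = 32
Bit 6: 1 × 2^6 = 64
Bit 8: 1 × 2^8 = 256
Bit 14: 1 × 2^14 = 16384
Sum = 16 + 32 + 64 + 256 + 16384
= 16752


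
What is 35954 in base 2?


Divide by 2 repeatedly:
35954 ÷ 2 = 17977 remainder 0
17977 ÷ 2 = 8988 remainder 1
8988 ÷ 2 = 4494 remainder 0
4494 ÷ 2 = 2247 remainder 0
2247 ÷ 2 = 1123 remainder 1
1123 ÷ 2 = 561 remainder 1
561 ÷ 2 = 280 remainder 1
280 ÷ 2 = 140 remainder 0
140 ÷ 2 = 70 remainder 0
70 ÷ 2 = 35 remainder 0
35 ÷ 2 = 17 remainder 1
17 ÷ 2 = 8 remainder 1
8 ÷ 2 = 4 remainder 0
4 ÷ 2 = 2 remainder 0
2 ÷ 2 = 1 remainder 0
1 ÷ 2 = 0 remainder 1
Reading remainders bottom-up:
= 1000110001110010


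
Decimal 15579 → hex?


Divide by 16 repeatedly:
15579 ÷ 16 = 973 remainder 11 (B)
973 ÷ 16 = 60 remainder 13 (D)
60 ÷ 16 = 3 remainder 12 (C)
3 ÷ 16 = 0 remainder 3 (3)
Reading remainders bottom-up:
= 0x3CDB


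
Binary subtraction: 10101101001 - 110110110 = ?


Align and subtract column by column (LSB to MSB, borrowing when needed):
  10101101001
- 00110110110
  -----------
  col 0: (1 - 0 borrow-in) - 0 → 1 - 0 = 1, borrow out 0
  col 1: (0 - 0 borrow-in) - 1 → borrow from next column: (0+2) - 1 = 1, borrow out 1
  col 2: (0 - 1 borrow-in) - 1 → borrow from next column: (-1+2) - 1 = 0, borrow out 1
  col 3: (1 - 1 borrow-in) - 0 → 0 - 0 = 0, borrow out 0
  col 4: (0 - 0 borrow-in) - 1 → borrow from next column: (0+2) - 1 = 1, borrow out 1
  col 5: (1 - 1 borrow-in) - 1 → borrow from next column: (0+2) - 1 = 1, borrow out 1
  col 6: (1 - 1 borrow-in) - 0 → 0 - 0 = 0, borrow out 0
  col 7: (0 - 0 borrow-in) - 1 → borrow from next column: (0+2) - 1 = 1, borrow out 1
  col 8: (1 - 1 borrow-in) - 1 → borrow from next column: (0+2) - 1 = 1, borrow out 1
  col 9: (0 - 1 borrow-in) - 0 → borrow from next column: (-1+2) - 0 = 1, borrow out 1
  col 10: (1 - 1 borrow-in) - 0 → 0 - 0 = 0, borrow out 0
Reading bits MSB→LSB: 01110110011
Strip leading zeros: 1110110011
= 1110110011


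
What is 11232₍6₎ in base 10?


Positional values (base 6):
  2 × 6^0 = 2 × 1 = 2
  3 × 6^1 = 3 × 6 = 18
  2 × 6^2 = 2 × 36 = 72
  1 × 6^3 = 1 × 216 = 216
  1 × 6^4 = 1 × 1296 = 1296
Sum = 2 + 18 + 72 + 216 + 1296
= 1604


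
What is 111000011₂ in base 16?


Group into 4-bit nibbles: 000111000011
  0001 = 1
  1100 = C
  0011 = 3
= 0x1C3


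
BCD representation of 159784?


Each digit → 4-bit binary:
  1 → 0001
  5 → 0101
  9 → 1001
  7 → 0111
  8 → 1000
  4 → 0100
= 0001 0101 1001 0111 1000 0100


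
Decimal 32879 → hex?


Divide by 16 repeatedly:
32879 ÷ 16 = 2054 remainder 15 (F)
2054 ÷ 16 = 128 remainder 6 (6)
128 ÷ 16 = 8 remainder 0 (0)
8 ÷ 16 = 0 remainder 8 (8)
Reading remainders bottom-up:
= 0x806F


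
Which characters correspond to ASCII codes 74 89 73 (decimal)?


Codes (decimal): 74 89 73
Per-code ASCII lookup:
  74  (range 65-90: uppercase, 74 - 65 = 9) → 'J'
  89  (range 65-90: uppercase, 89 - 65 = 24) → 'Y'
  73  (range 65-90: uppercase, 73 - 65 = 8) → 'I'
= 'JYI'


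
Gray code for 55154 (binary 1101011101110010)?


Binary: 1101011101110010
Gray code: G = B XOR (B >> 1)
B >> 1 = 0110101110111001
1101011101110010 XOR 0110101110111001:
  1 XOR 0 = 1
  1 XOR 1 = 0
  0 XOR 1 = 1
  1 XOR 0 = 1
  0 XOR 1 = 1
  1 XOR 0 = 1
  1 XOR 1 = 0
  1 XOR 1 = 0
  0 XOR 1 = 1
  1 XOR 0 = 1
  1 XOR 1 = 0
  1 XOR 1 = 0
  0 XOR 1 = 1
  0 XOR 0 = 0
  1 XOR 0 = 1
  0 XOR 1 = 1
= 1011110011001011


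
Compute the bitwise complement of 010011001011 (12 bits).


Original: 010011001011
Invert all bits:
  bit 0: 0 → 1
  bit 1: 1 → 0
  bit 2: 0 → 1
  bit 3: 0 → 1
  bit 4: 1 → 0
  bit 5: 1 → 0
  bit 6: 0 → 1
  bit 7: 0 → 1
  bit 8: 1 → 0
  bit 9: 0 → 1
  bit 10: 1 → 0
  bit 11: 1 → 0
= 101100110100


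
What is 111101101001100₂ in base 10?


Positional values:
Bit 2: 1 × 2^2 = 4
Bit 3: 1 × 2^3 = 8
Bit 6: 1 × 2^6 = 64
Bit 8: 1 × 2^8 = 256
Bit 9: 1 × 2^9 = 512
Bit 11: 1 × 2^11 = 2048
Bit 12: 1 × 2^12 = 4096
Bit 13: 1 × 2^13 = 8192
Bit 14: 1 × 2^14 = 16384
Sum = 4 + 8 + 64 + 256 + 512 + 2048 + 4096 + 8192 + 16384
= 31564


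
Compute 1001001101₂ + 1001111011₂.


Align and add column by column (LSB to MSB, carry propagating):
  01001001101
+ 01001111011
  -----------
  col 0: 1 + 1 + 0 (carry in) = 2 → bit 0, carry out 1
  col 1: 0 + 1 + 1 (carry in) = 2 → bit 0, carry out 1
  col 2: 1 + 0 + 1 (carry in) = 2 → bit 0, carry out 1
  col 3: 1 + 1 + 1 (carry in) = 3 → bit 1, carry out 1
  col 4: 0 + 1 + 1 (carry in) = 2 → bit 0, carry out 1
  col 5: 0 + 1 + 1 (carry in) = 2 → bit 0, carry out 1
  col 6: 1 + 1 + 1 (carry in) = 3 → bit 1, carry out 1
  col 7: 0 + 0 + 1 (carry in) = 1 → bit 1, carry out 0
  col 8: 0 + 0 + 0 (carry in) = 0 → bit 0, carry out 0
  col 9: 1 + 1 + 0 (carry in) = 2 → bit 0, carry out 1
  col 10: 0 + 0 + 1 (carry in) = 1 → bit 1, carry out 0
Reading bits MSB→LSB: 10011001000
Strip leading zeros: 10011001000
= 10011001000


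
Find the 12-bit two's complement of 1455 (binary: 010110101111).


Original: 010110101111
Step 1 - Invert all bits: 101001010000
Step 2 - Add 1: 101001010000 + 1
= 101001010001 (represents -1455)


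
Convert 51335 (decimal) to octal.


Divide by 8 repeatedly:
51335 ÷ 8 = 6416 remainder 7
6416 ÷ 8 = 802 remainder 0
802 ÷ 8 = 100 remainder 2
100 ÷ 8 = 12 remainder 4
12 ÷ 8 = 1 remainder 4
1 ÷ 8 = 0 remainder 1
Reading remainders bottom-up:
= 0o144207


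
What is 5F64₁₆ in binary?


Each hex digit → 4 binary bits:
  5 = 0101
  F = 1111
  6 = 0110
  4 = 0100
Concatenate: 0101 1111 0110 0100
= 0101111101100100


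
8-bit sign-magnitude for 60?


Sign bit: 0 (positive)
Magnitude: 60 = 0111100
= 00111100


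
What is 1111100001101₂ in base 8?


Group into 3-bit groups: 001111100001101
  001 = 1
  111 = 7
  100 = 4
  001 = 1
  101 = 5
= 0o17415


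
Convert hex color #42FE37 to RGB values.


Hex: #42FE37
R = 42₁₆ = 66
G = FE₁₆ = 254
B = 37₁₆ = 55
= RGB(66, 254, 55)


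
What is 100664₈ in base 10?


Positional values:
Position 0: 4 × 8^0 = 4
Position 1: 6 × 8^1 = 48
Position 2: 6 × 8^2 = 384
Position 3: 0 × 8^3 = 0
Position 4: 0 × 8^4 = 0
Position 5: 1 × 8^5 = 32768
Sum = 4 + 48 + 384 + 0 + 0 + 32768
= 33204


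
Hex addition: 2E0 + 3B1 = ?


Align and add column by column (LSB to MSB, each column mod 16 with carry):
  02E0
+ 03B1
  ----
  col 0: 0(0) + 1(1) + 0 (carry in) = 1 → 1(1), carry out 0
  col 1: E(14) + B(11) + 0 (carry in) = 25 → 9(9), carry out 1
  col 2: 2(2) + 3(3) + 1 (carry in) = 6 → 6(6), carry out 0
  col 3: 0(0) + 0(0) + 0 (carry in) = 0 → 0(0), carry out 0
Reading digits MSB→LSB: 0691
Strip leading zeros: 691
= 0x691


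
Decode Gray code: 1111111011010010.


Gray code: 1111111011010010
MSB stays the same: 1
Each subsequent bit = prev_binary XOR current_gray:
  B[1] = 1 XOR 1 = 0
  B[2] = 0 XOR 1 = 1
  B[3] = 1 XOR 1 = 0
  B[4] = 0 XOR 1 = 1
  B[5] = 1 XOR 1 = 0
  B[6] = 0 XOR 1 = 1
  B[7] = 1 XOR 0 = 1
  B[8] = 1 XOR 1 = 0
  B[9] = 0 XOR 1 = 1
  B[10] = 1 XOR 0 = 1
  B[11] = 1 XOR 1 = 0
  B[12] = 0 XOR 0 = 0
  B[13] = 0 XOR 0 = 0
  B[14] = 0 XOR 1 = 1
  B[15] = 1 XOR 0 = 1
= 1010101101100011 (43875 decimal)


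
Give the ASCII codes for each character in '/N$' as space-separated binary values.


String: '/N$'  (3 characters)
Per-character ASCII lookup:
  '/': special character: '/' = 47 → 101111
  'N': uppercase starts at 65: 'N' = 65 + 13 = 78 → 1001110
  '$': special character: '$' = 36 → 100100
= 101111 1001110 100100


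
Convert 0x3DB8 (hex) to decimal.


Positional values:
Position 0: 8 × 16^0 = 8 × 1 = 8
Position 1: B × 16^1 = 11 × 16 = 176
Position 2: D × 16^2 = 13 × 256 = 3328
Position 3: 3 × 16^3 = 3 × 4096 = 12288
Sum = 8 + 176 + 3328 + 12288
= 15800


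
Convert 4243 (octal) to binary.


Each octal digit → 3 binary bits:
  4 = 100
  2 = 010
  4 = 100
  3 = 011
Concatenate: 100 010 100 011
= 100010100011


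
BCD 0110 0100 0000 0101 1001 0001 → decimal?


Each 4-bit group → digit:
  0110 → 6
  0100 → 4
  0000 → 0
  0101 → 5
  1001 → 9
  0001 → 1
= 640591


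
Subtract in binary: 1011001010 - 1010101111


Align and subtract column by column (LSB to MSB, borrowing when needed):
  1011001010
- 1010101111
  ----------
  col 0: (0 - 0 borrow-in) - 1 → borrow from next column: (0+2) - 1 = 1, borrow out 1
  col 1: (1 - 1 borrow-in) - 1 → borrow from next column: (0+2) - 1 = 1, borrow out 1
  col 2: (0 - 1 borrow-in) - 1 → borrow from next column: (-1+2) - 1 = 0, borrow out 1
  col 3: (1 - 1 borrow-in) - 1 → borrow from next column: (0+2) - 1 = 1, borrow out 1
  col 4: (0 - 1 borrow-in) - 0 → borrow from next column: (-1+2) - 0 = 1, borrow out 1
  col 5: (0 - 1 borrow-in) - 1 → borrow from next column: (-1+2) - 1 = 0, borrow out 1
  col 6: (1 - 1 borrow-in) - 0 → 0 - 0 = 0, borrow out 0
  col 7: (1 - 0 borrow-in) - 1 → 1 - 1 = 0, borrow out 0
  col 8: (0 - 0 borrow-in) - 0 → 0 - 0 = 0, borrow out 0
  col 9: (1 - 0 borrow-in) - 1 → 1 - 1 = 0, borrow out 0
Reading bits MSB→LSB: 0000011011
Strip leading zeros: 11011
= 11011


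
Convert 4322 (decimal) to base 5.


Divide by 5 repeatedly:
4322 ÷ 5 = 864 remainder 2
864 ÷ 5 = 172 remainder 4
172 ÷ 5 = 34 remainder 2
34 ÷ 5 = 6 remainder 4
6 ÷ 5 = 1 remainder 1
1 ÷ 5 = 0 remainder 1
Reading remainders bottom-up:
= 114242


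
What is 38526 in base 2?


Divide by 2 repeatedly:
38526 ÷ 2 = 19263 remainder 0
19263 ÷ 2 = 9631 remainder 1
9631 ÷ 2 = 4815 remainder 1
4815 ÷ 2 = 2407 remainder 1
2407 ÷ 2 = 1203 remainder 1
1203 ÷ 2 = 601 remainder 1
601 ÷ 2 = 300 remainder 1
300 ÷ 2 = 150 remainder 0
150 ÷ 2 = 75 remainder 0
75 ÷ 2 = 37 remainder 1
37 ÷ 2 = 18 remainder 1
18 ÷ 2 = 9 remainder 0
9 ÷ 2 = 4 remainder 1
4 ÷ 2 = 2 remainder 0
2 ÷ 2 = 1 remainder 0
1 ÷ 2 = 0 remainder 1
Reading remainders bottom-up:
= 1001011001111110


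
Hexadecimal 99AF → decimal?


Positional values:
Position 0: F × 16^0 = 15 × 1 = 15
Position 1: A × 16^1 = 10 × 16 = 160
Position 2: 9 × 16^2 = 9 × 256 = 2304
Position 3: 9 × 16^3 = 9 × 4096 = 36864
Sum = 15 + 160 + 2304 + 36864
= 39343


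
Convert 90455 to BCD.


Each digit → 4-bit binary:
  9 → 1001
  0 → 0000
  4 → 0100
  5 → 0101
  5 → 0101
= 1001 0000 0100 0101 0101


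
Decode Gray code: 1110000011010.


Gray code: 1110000011010
MSB stays the same: 1
Each subsequent bit = prev_binary XOR current_gray:
  B[1] = 1 XOR 1 = 0
  B[2] = 0 XOR 1 = 1
  B[3] = 1 XOR 0 = 1
  B[4] = 1 XOR 0 = 1
  B[5] = 1 XOR 0 = 1
  B[6] = 1 XOR 0 = 1
  B[7] = 1 XOR 0 = 1
  B[8] = 1 XOR 1 = 0
  B[9] = 0 XOR 1 = 1
  B[10] = 1 XOR 0 = 1
  B[11] = 1 XOR 1 = 0
  B[12] = 0 XOR 0 = 0
= 1011111101100 (6124 decimal)


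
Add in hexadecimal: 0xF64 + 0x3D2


Align and add column by column (LSB to MSB, each column mod 16 with carry):
  0F64
+ 03D2
  ----
  col 0: 4(4) + 2(2) + 0 (carry in) = 6 → 6(6), carry out 0
  col 1: 6(6) + D(13) + 0 (carry in) = 19 → 3(3), carry out 1
  col 2: F(15) + 3(3) + 1 (carry in) = 19 → 3(3), carry out 1
  col 3: 0(0) + 0(0) + 1 (carry in) = 1 → 1(1), carry out 0
Reading digits MSB→LSB: 1336
Strip leading zeros: 1336
= 0x1336


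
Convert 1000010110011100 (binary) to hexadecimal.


Group into 4-bit nibbles: 1000010110011100
  1000 = 8
  0101 = 5
  1001 = 9
  1100 = C
= 0x859C


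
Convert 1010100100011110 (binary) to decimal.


Positional values:
Bit 1: 1 × 2^1 = 2
Bit 2: 1 × 2^2 = 4
Bit 3: 1 × 2^3 = 8
Bit 4: 1 × 2^4 = 16
Bit 8: 1 × 2^8 = 256
Bit 11: 1 × 2^11 = 2048
Bit 13: 1 × 2^13 = 8192
Bit 15: 1 × 2^15 = 32768
Sum = 2 + 4 + 8 + 16 + 256 + 2048 + 8192 + 32768
= 43294


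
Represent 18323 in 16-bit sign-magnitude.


Sign bit: 0 (positive)
Magnitude: 18323 = 100011110010011
= 0100011110010011


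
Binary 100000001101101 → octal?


Group into 3-bit groups: 100000001101101
  100 = 4
  000 = 0
  001 = 1
  101 = 5
  101 = 5
= 0o40155


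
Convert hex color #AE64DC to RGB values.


Hex: #AE64DC
R = AE₁₆ = 174
G = 64₁₆ = 100
B = DC₁₆ = 220
= RGB(174, 100, 220)


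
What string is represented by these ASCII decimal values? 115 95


Codes (decimal): 115 95
Per-code ASCII lookup:
  115  (range 97-122: lowercase, 115 - 97 = 18) → 's'
  95  (special character) → '_'
= 's_'


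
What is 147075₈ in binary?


Each octal digit → 3 binary bits:
  1 = 001
  4 = 100
  7 = 111
  0 = 000
  7 = 111
  5 = 101
Concatenate: 001 100 111 000 111 101
= 001100111000111101


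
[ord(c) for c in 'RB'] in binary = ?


String: 'RB'  (2 characters)
Per-character ASCII lookup:
  'R': uppercase starts at 65: 'R' = 65 + 17 = 82 → 1010010
  'B': uppercase starts at 65: 'B' = 65 + 1 = 66 → 1000010
= 1010010 1000010


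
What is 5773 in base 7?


Divide by 7 repeatedly:
5773 ÷ 7 = 824 remainder 5
824 ÷ 7 = 117 remainder 5
117 ÷ 7 = 16 remainder 5
16 ÷ 7 = 2 remainder 2
2 ÷ 7 = 0 remainder 2
Reading remainders bottom-up:
= 22555


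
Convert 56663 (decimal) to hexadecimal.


Divide by 16 repeatedly:
56663 ÷ 16 = 3541 remainder 7 (7)
3541 ÷ 16 = 221 remainder 5 (5)
221 ÷ 16 = 13 remainder 13 (D)
13 ÷ 16 = 0 remainder 13 (D)
Reading remainders bottom-up:
= 0xDD57


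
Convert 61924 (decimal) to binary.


Divide by 2 repeatedly:
61924 ÷ 2 = 30962 remainder 0
30962 ÷ 2 = 15481 remainder 0
15481 ÷ 2 = 7740 remainder 1
7740 ÷ 2 = 3870 remainder 0
3870 ÷ 2 = 1935 remainder 0
1935 ÷ 2 = 967 remainder 1
967 ÷ 2 = 483 remainder 1
483 ÷ 2 = 241 remainder 1
241 ÷ 2 = 120 remainder 1
120 ÷ 2 = 60 remainder 0
60 ÷ 2 = 30 remainder 0
30 ÷ 2 = 15 remainder 0
15 ÷ 2 = 7 remainder 1
7 ÷ 2 = 3 remainder 1
3 ÷ 2 = 1 remainder 1
1 ÷ 2 = 0 remainder 1
Reading remainders bottom-up:
= 1111000111100100


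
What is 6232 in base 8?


Divide by 8 repeatedly:
6232 ÷ 8 = 779 remainder 0
779 ÷ 8 = 97 remainder 3
97 ÷ 8 = 12 remainder 1
12 ÷ 8 = 1 remainder 4
1 ÷ 8 = 0 remainder 1
Reading remainders bottom-up:
= 0o14130


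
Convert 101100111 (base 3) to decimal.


Positional values (base 3):
  1 × 3^0 = 1 × 1 = 1
  1 × 3^1 = 1 × 3 = 3
  1 × 3^2 = 1 × 9 = 9
  0 × 3^3 = 0 × 27 = 0
  0 × 3^4 = 0 × 81 = 0
  1 × 3^5 = 1 × 243 = 243
  1 × 3^6 = 1 × 729 = 729
  0 × 3^7 = 0 × 2187 = 0
  1 × 3^8 = 1 × 6561 = 6561
Sum = 1 + 3 + 9 + 0 + 0 + 243 + 729 + 0 + 6561
= 7546


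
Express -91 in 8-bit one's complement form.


Original: 01011011
Invert all bits:
  bit 0: 0 → 1
  bit 1: 1 → 0
  bit 2: 0 → 1
  bit 3: 1 → 0
  bit 4: 1 → 0
  bit 5: 0 → 1
  bit 6: 1 → 0
  bit 7: 1 → 0
= 10100100


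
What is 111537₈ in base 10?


Positional values:
Position 0: 7 × 8^0 = 7
Position 1: 3 × 8^1 = 24
Position 2: 5 × 8^2 = 320
Position 3: 1 × 8^3 = 512
Position 4: 1 × 8^4 = 4096
Position 5: 1 × 8^5 = 32768
Sum = 7 + 24 + 320 + 512 + 4096 + 32768
= 37727


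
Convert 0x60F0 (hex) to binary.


Each hex digit → 4 binary bits:
  6 = 0110
  0 = 0000
  F = 1111
  0 = 0000
Concatenate: 0110 0000 1111 0000
= 0110000011110000


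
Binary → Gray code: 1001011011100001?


Binary: 1001011011100001
Gray code: G = B XOR (B >> 1)
B >> 1 = 0100101101110000
1001011011100001 XOR 0100101101110000:
  1 XOR 0 = 1
  0 XOR 1 = 1
  0 XOR 0 = 0
  1 XOR 0 = 1
  0 XOR 1 = 1
  1 XOR 0 = 1
  1 XOR 1 = 0
  0 XOR 1 = 1
  1 XOR 0 = 1
  1 XOR 1 = 0
  1 XOR 1 = 0
  0 XOR 1 = 1
  0 XOR 0 = 0
  0 XOR 0 = 0
  0 XOR 0 = 0
  1 XOR 0 = 1
= 1101110110010001


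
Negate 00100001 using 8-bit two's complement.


Original: 00100001
Step 1 - Invert all bits: 11011110
Step 2 - Add 1: 11011110 + 1
= 11011111 (represents -33)


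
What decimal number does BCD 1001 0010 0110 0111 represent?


Each 4-bit group → digit:
  1001 → 9
  0010 → 2
  0110 → 6
  0111 → 7
= 9267


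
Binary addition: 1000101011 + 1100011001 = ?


Align and add column by column (LSB to MSB, carry propagating):
  01000101011
+ 01100011001
  -----------
  col 0: 1 + 1 + 0 (carry in) = 2 → bit 0, carry out 1
  col 1: 1 + 0 + 1 (carry in) = 2 → bit 0, carry out 1
  col 2: 0 + 0 + 1 (carry in) = 1 → bit 1, carry out 0
  col 3: 1 + 1 + 0 (carry in) = 2 → bit 0, carry out 1
  col 4: 0 + 1 + 1 (carry in) = 2 → bit 0, carry out 1
  col 5: 1 + 0 + 1 (carry in) = 2 → bit 0, carry out 1
  col 6: 0 + 0 + 1 (carry in) = 1 → bit 1, carry out 0
  col 7: 0 + 0 + 0 (carry in) = 0 → bit 0, carry out 0
  col 8: 0 + 1 + 0 (carry in) = 1 → bit 1, carry out 0
  col 9: 1 + 1 + 0 (carry in) = 2 → bit 0, carry out 1
  col 10: 0 + 0 + 1 (carry in) = 1 → bit 1, carry out 0
Reading bits MSB→LSB: 10101000100
Strip leading zeros: 10101000100
= 10101000100


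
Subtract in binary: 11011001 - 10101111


Align and subtract column by column (LSB to MSB, borrowing when needed):
  11011001
- 10101111
  --------
  col 0: (1 - 0 borrow-in) - 1 → 1 - 1 = 0, borrow out 0
  col 1: (0 - 0 borrow-in) - 1 → borrow from next column: (0+2) - 1 = 1, borrow out 1
  col 2: (0 - 1 borrow-in) - 1 → borrow from next column: (-1+2) - 1 = 0, borrow out 1
  col 3: (1 - 1 borrow-in) - 1 → borrow from next column: (0+2) - 1 = 1, borrow out 1
  col 4: (1 - 1 borrow-in) - 0 → 0 - 0 = 0, borrow out 0
  col 5: (0 - 0 borrow-in) - 1 → borrow from next column: (0+2) - 1 = 1, borrow out 1
  col 6: (1 - 1 borrow-in) - 0 → 0 - 0 = 0, borrow out 0
  col 7: (1 - 0 borrow-in) - 1 → 1 - 1 = 0, borrow out 0
Reading bits MSB→LSB: 00101010
Strip leading zeros: 101010
= 101010


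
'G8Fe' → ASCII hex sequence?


String: 'G8Fe'  (4 characters)
Per-character ASCII lookup:
  'G': uppercase starts at 65: 'G' = 65 + 6 = 71 → 0x47
  '8': digits start at 48: '8' = 48 + 8 = 56 → 0x38
  'F': uppercase starts at 65: 'F' = 65 + 5 = 70 → 0x46
  'e': lowercase starts at 97: 'e' = 97 + 4 = 101 → 0x65
= 0x47 0x38 0x46 0x65


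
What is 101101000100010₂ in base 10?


Positional values:
Bit 1: 1 × 2^1 = 2
Bit 5: 1 × 2^5 = 32
Bit 9: 1 × 2^9 = 512
Bit 11: 1 × 2^11 = 2048
Bit 12: 1 × 2^12 = 4096
Bit 14: 1 × 2^14 = 16384
Sum = 2 + 32 + 512 + 2048 + 4096 + 16384
= 23074


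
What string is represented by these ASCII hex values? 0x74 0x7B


Codes (hex): 0x74 0x7B
Per-code ASCII lookup:
  0x74 = 116  (range 97-122: lowercase, 116 - 97 = 19) → 't'
  0x7B = 123  (special character) → '{'
= 't{'


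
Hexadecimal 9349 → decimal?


Positional values:
Position 0: 9 × 16^0 = 9 × 1 = 9
Position 1: 4 × 16^1 = 4 × 16 = 64
Position 2: 3 × 16^2 = 3 × 256 = 768
Position 3: 9 × 16^3 = 9 × 4096 = 36864
Sum = 9 + 64 + 768 + 36864
= 37705


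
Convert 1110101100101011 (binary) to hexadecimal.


Group into 4-bit nibbles: 1110101100101011
  1110 = E
  1011 = B
  0010 = 2
  1011 = B
= 0xEB2B


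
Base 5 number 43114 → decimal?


Positional values (base 5):
  4 × 5^0 = 4 × 1 = 4
  1 × 5^1 = 1 × 5 = 5
  1 × 5^2 = 1 × 25 = 25
  3 × 5^3 = 3 × 125 = 375
  4 × 5^4 = 4 × 625 = 2500
Sum = 4 + 5 + 25 + 375 + 2500
= 2909


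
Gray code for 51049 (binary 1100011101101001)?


Binary: 1100011101101001
Gray code: G = B XOR (B >> 1)
B >> 1 = 0110001110110100
1100011101101001 XOR 0110001110110100:
  1 XOR 0 = 1
  1 XOR 1 = 0
  0 XOR 1 = 1
  0 XOR 0 = 0
  0 XOR 0 = 0
  1 XOR 0 = 1
  1 XOR 1 = 0
  1 XOR 1 = 0
  0 XOR 1 = 1
  1 XOR 0 = 1
  1 XOR 1 = 0
  0 XOR 1 = 1
  1 XOR 0 = 1
  0 XOR 1 = 1
  0 XOR 0 = 0
  1 XOR 0 = 1
= 1010010011011101


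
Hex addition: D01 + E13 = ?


Align and add column by column (LSB to MSB, each column mod 16 with carry):
  0D01
+ 0E13
  ----
  col 0: 1(1) + 3(3) + 0 (carry in) = 4 → 4(4), carry out 0
  col 1: 0(0) + 1(1) + 0 (carry in) = 1 → 1(1), carry out 0
  col 2: D(13) + E(14) + 0 (carry in) = 27 → B(11), carry out 1
  col 3: 0(0) + 0(0) + 1 (carry in) = 1 → 1(1), carry out 0
Reading digits MSB→LSB: 1B14
Strip leading zeros: 1B14
= 0x1B14


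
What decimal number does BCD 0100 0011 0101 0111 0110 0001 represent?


Each 4-bit group → digit:
  0100 → 4
  0011 → 3
  0101 → 5
  0111 → 7
  0110 → 6
  0001 → 1
= 435761


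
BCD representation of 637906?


Each digit → 4-bit binary:
  6 → 0110
  3 → 0011
  7 → 0111
  9 → 1001
  0 → 0000
  6 → 0110
= 0110 0011 0111 1001 0000 0110


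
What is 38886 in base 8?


Divide by 8 repeatedly:
38886 ÷ 8 = 4860 remainder 6
4860 ÷ 8 = 607 remainder 4
607 ÷ 8 = 75 remainder 7
75 ÷ 8 = 9 remainder 3
9 ÷ 8 = 1 remainder 1
1 ÷ 8 = 0 remainder 1
Reading remainders bottom-up:
= 0o113746


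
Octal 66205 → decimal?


Positional values:
Position 0: 5 × 8^0 = 5
Position 1: 0 × 8^1 = 0
Position 2: 2 × 8^2 = 128
Position 3: 6 × 8^3 = 3072
Position 4: 6 × 8^4 = 24576
Sum = 5 + 0 + 128 + 3072 + 24576
= 27781


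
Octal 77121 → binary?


Each octal digit → 3 binary bits:
  7 = 111
  7 = 111
  1 = 001
  2 = 010
  1 = 001
Concatenate: 111 111 001 010 001
= 111111001010001


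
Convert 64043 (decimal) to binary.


Divide by 2 repeatedly:
64043 ÷ 2 = 32021 remainder 1
32021 ÷ 2 = 16010 remainder 1
16010 ÷ 2 = 8005 remainder 0
8005 ÷ 2 = 4002 remainder 1
4002 ÷ 2 = 2001 remainder 0
2001 ÷ 2 = 1000 remainder 1
1000 ÷ 2 = 500 remainder 0
500 ÷ 2 = 250 remainder 0
250 ÷ 2 = 125 remainder 0
125 ÷ 2 = 62 remainder 1
62 ÷ 2 = 31 remainder 0
31 ÷ 2 = 15 remainder 1
15 ÷ 2 = 7 remainder 1
7 ÷ 2 = 3 remainder 1
3 ÷ 2 = 1 remainder 1
1 ÷ 2 = 0 remainder 1
Reading remainders bottom-up:
= 1111101000101011


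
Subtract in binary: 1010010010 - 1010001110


Align and subtract column by column (LSB to MSB, borrowing when needed):
  1010010010
- 1010001110
  ----------
  col 0: (0 - 0 borrow-in) - 0 → 0 - 0 = 0, borrow out 0
  col 1: (1 - 0 borrow-in) - 1 → 1 - 1 = 0, borrow out 0
  col 2: (0 - 0 borrow-in) - 1 → borrow from next column: (0+2) - 1 = 1, borrow out 1
  col 3: (0 - 1 borrow-in) - 1 → borrow from next column: (-1+2) - 1 = 0, borrow out 1
  col 4: (1 - 1 borrow-in) - 0 → 0 - 0 = 0, borrow out 0
  col 5: (0 - 0 borrow-in) - 0 → 0 - 0 = 0, borrow out 0
  col 6: (0 - 0 borrow-in) - 0 → 0 - 0 = 0, borrow out 0
  col 7: (1 - 0 borrow-in) - 1 → 1 - 1 = 0, borrow out 0
  col 8: (0 - 0 borrow-in) - 0 → 0 - 0 = 0, borrow out 0
  col 9: (1 - 0 borrow-in) - 1 → 1 - 1 = 0, borrow out 0
Reading bits MSB→LSB: 0000000100
Strip leading zeros: 100
= 100


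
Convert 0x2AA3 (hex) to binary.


Each hex digit → 4 binary bits:
  2 = 0010
  A = 1010
  A = 1010
  3 = 0011
Concatenate: 0010 1010 1010 0011
= 0010101010100011


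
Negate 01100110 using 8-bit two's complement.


Original: 01100110
Step 1 - Invert all bits: 10011001
Step 2 - Add 1: 10011001 + 1
= 10011010 (represents -102)


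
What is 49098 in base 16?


Divide by 16 repeatedly:
49098 ÷ 16 = 3068 remainder 10 (A)
3068 ÷ 16 = 191 remainder 12 (C)
191 ÷ 16 = 11 remainder 15 (F)
11 ÷ 16 = 0 remainder 11 (B)
Reading remainders bottom-up:
= 0xBFCA


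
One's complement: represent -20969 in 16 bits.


Original: 0101000111101001
Invert all bits:
  bit 0: 0 → 1
  bit 1: 1 → 0
  bit 2: 0 → 1
  bit 3: 1 → 0
  bit 4: 0 → 1
  bit 5: 0 → 1
  bit 6: 0 → 1
  bit 7: 1 → 0
  bit 8: 1 → 0
  bit 9: 1 → 0
  bit 10: 1 → 0
  bit 11: 0 → 1
  bit 12: 1 → 0
  bit 13: 0 → 1
  bit 14: 0 → 1
  bit 15: 1 → 0
= 1010111000010110


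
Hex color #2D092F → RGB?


Hex: #2D092F
R = 2D₁₆ = 45
G = 09₁₆ = 9
B = 2F₁₆ = 47
= RGB(45, 9, 47)


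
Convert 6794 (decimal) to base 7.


Divide by 7 repeatedly:
6794 ÷ 7 = 970 remainder 4
970 ÷ 7 = 138 remainder 4
138 ÷ 7 = 19 remainder 5
19 ÷ 7 = 2 remainder 5
2 ÷ 7 = 0 remainder 2
Reading remainders bottom-up:
= 25544


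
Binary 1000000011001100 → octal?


Group into 3-bit groups: 001000000011001100
  001 = 1
  000 = 0
  000 = 0
  011 = 3
  001 = 1
  100 = 4
= 0o100314


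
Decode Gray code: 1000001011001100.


Gray code: 1000001011001100
MSB stays the same: 1
Each subsequent bit = prev_binary XOR current_gray:
  B[1] = 1 XOR 0 = 1
  B[2] = 1 XOR 0 = 1
  B[3] = 1 XOR 0 = 1
  B[4] = 1 XOR 0 = 1
  B[5] = 1 XOR 0 = 1
  B[6] = 1 XOR 1 = 0
  B[7] = 0 XOR 0 = 0
  B[8] = 0 XOR 1 = 1
  B[9] = 1 XOR 1 = 0
  B[10] = 0 XOR 0 = 0
  B[11] = 0 XOR 0 = 0
  B[12] = 0 XOR 1 = 1
  B[13] = 1 XOR 1 = 0
  B[14] = 0 XOR 0 = 0
  B[15] = 0 XOR 0 = 0
= 1111110010001000 (64648 decimal)


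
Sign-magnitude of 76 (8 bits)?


Sign bit: 0 (positive)
Magnitude: 76 = 1001100
= 01001100


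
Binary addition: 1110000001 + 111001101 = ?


Align and add column by column (LSB to MSB, carry propagating):
  01110000001
+ 00111001101
  -----------
  col 0: 1 + 1 + 0 (carry in) = 2 → bit 0, carry out 1
  col 1: 0 + 0 + 1 (carry in) = 1 → bit 1, carry out 0
  col 2: 0 + 1 + 0 (carry in) = 1 → bit 1, carry out 0
  col 3: 0 + 1 + 0 (carry in) = 1 → bit 1, carry out 0
  col 4: 0 + 0 + 0 (carry in) = 0 → bit 0, carry out 0
  col 5: 0 + 0 + 0 (carry in) = 0 → bit 0, carry out 0
  col 6: 0 + 1 + 0 (carry in) = 1 → bit 1, carry out 0
  col 7: 1 + 1 + 0 (carry in) = 2 → bit 0, carry out 1
  col 8: 1 + 1 + 1 (carry in) = 3 → bit 1, carry out 1
  col 9: 1 + 0 + 1 (carry in) = 2 → bit 0, carry out 1
  col 10: 0 + 0 + 1 (carry in) = 1 → bit 1, carry out 0
Reading bits MSB→LSB: 10101001110
Strip leading zeros: 10101001110
= 10101001110


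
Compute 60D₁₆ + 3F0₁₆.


Align and add column by column (LSB to MSB, each column mod 16 with carry):
  060D
+ 03F0
  ----
  col 0: D(13) + 0(0) + 0 (carry in) = 13 → D(13), carry out 0
  col 1: 0(0) + F(15) + 0 (carry in) = 15 → F(15), carry out 0
  col 2: 6(6) + 3(3) + 0 (carry in) = 9 → 9(9), carry out 0
  col 3: 0(0) + 0(0) + 0 (carry in) = 0 → 0(0), carry out 0
Reading digits MSB→LSB: 09FD
Strip leading zeros: 9FD
= 0x9FD


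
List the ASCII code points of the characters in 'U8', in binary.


String: 'U8'  (2 characters)
Per-character ASCII lookup:
  'U': uppercase starts at 65: 'U' = 65 + 20 = 85 → 1010101
  '8': digits start at 48: '8' = 48 + 8 = 56 → 111000
= 1010101 111000


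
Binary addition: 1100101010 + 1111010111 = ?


Align and add column by column (LSB to MSB, carry propagating):
  01100101010
+ 01111010111
  -----------
  col 0: 0 + 1 + 0 (carry in) = 1 → bit 1, carry out 0
  col 1: 1 + 1 + 0 (carry in) = 2 → bit 0, carry out 1
  col 2: 0 + 1 + 1 (carry in) = 2 → bit 0, carry out 1
  col 3: 1 + 0 + 1 (carry in) = 2 → bit 0, carry out 1
  col 4: 0 + 1 + 1 (carry in) = 2 → bit 0, carry out 1
  col 5: 1 + 0 + 1 (carry in) = 2 → bit 0, carry out 1
  col 6: 0 + 1 + 1 (carry in) = 2 → bit 0, carry out 1
  col 7: 0 + 1 + 1 (carry in) = 2 → bit 0, carry out 1
  col 8: 1 + 1 + 1 (carry in) = 3 → bit 1, carry out 1
  col 9: 1 + 1 + 1 (carry in) = 3 → bit 1, carry out 1
  col 10: 0 + 0 + 1 (carry in) = 1 → bit 1, carry out 0
Reading bits MSB→LSB: 11100000001
Strip leading zeros: 11100000001
= 11100000001


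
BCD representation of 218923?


Each digit → 4-bit binary:
  2 → 0010
  1 → 0001
  8 → 1000
  9 → 1001
  2 → 0010
  3 → 0011
= 0010 0001 1000 1001 0010 0011


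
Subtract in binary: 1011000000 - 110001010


Align and subtract column by column (LSB to MSB, borrowing when needed):
  1011000000
- 0110001010
  ----------
  col 0: (0 - 0 borrow-in) - 0 → 0 - 0 = 0, borrow out 0
  col 1: (0 - 0 borrow-in) - 1 → borrow from next column: (0+2) - 1 = 1, borrow out 1
  col 2: (0 - 1 borrow-in) - 0 → borrow from next column: (-1+2) - 0 = 1, borrow out 1
  col 3: (0 - 1 borrow-in) - 1 → borrow from next column: (-1+2) - 1 = 0, borrow out 1
  col 4: (0 - 1 borrow-in) - 0 → borrow from next column: (-1+2) - 0 = 1, borrow out 1
  col 5: (0 - 1 borrow-in) - 0 → borrow from next column: (-1+2) - 0 = 1, borrow out 1
  col 6: (1 - 1 borrow-in) - 0 → 0 - 0 = 0, borrow out 0
  col 7: (1 - 0 borrow-in) - 1 → 1 - 1 = 0, borrow out 0
  col 8: (0 - 0 borrow-in) - 1 → borrow from next column: (0+2) - 1 = 1, borrow out 1
  col 9: (1 - 1 borrow-in) - 0 → 0 - 0 = 0, borrow out 0
Reading bits MSB→LSB: 0100110110
Strip leading zeros: 100110110
= 100110110


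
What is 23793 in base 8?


Divide by 8 repeatedly:
23793 ÷ 8 = 2974 remainder 1
2974 ÷ 8 = 371 remainder 6
371 ÷ 8 = 46 remainder 3
46 ÷ 8 = 5 remainder 6
5 ÷ 8 = 0 remainder 5
Reading remainders bottom-up:
= 0o56361


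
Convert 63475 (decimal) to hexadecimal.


Divide by 16 repeatedly:
63475 ÷ 16 = 3967 remainder 3 (3)
3967 ÷ 16 = 247 remainder 15 (F)
247 ÷ 16 = 15 remainder 7 (7)
15 ÷ 16 = 0 remainder 15 (F)
Reading remainders bottom-up:
= 0xF7F3
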